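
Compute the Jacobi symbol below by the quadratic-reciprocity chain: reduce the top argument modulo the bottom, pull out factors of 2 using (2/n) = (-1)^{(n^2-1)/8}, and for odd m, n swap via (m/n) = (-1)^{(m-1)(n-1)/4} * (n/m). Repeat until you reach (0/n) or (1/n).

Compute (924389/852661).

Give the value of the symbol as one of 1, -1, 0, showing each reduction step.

1

(924389/852661) = (71728/852661)   [reduce mod 852661]
71728 = 2^4·4483; (2/852661) = -1 since 852661 mod 8 = 5, so (71728/852661) = (-1)^4·(4483/852661); sign now +1
reciprocity: (4483/852661) = +1·(852661/4483) since 4483 mod 4 = 3, 852661 mod 4 = 1; sign now +1
(852661/4483) = (891/4483)   [reduce mod 4483]
reciprocity: (891/4483) = -1·(4483/891) since 891 mod 4 = 3, 4483 mod 4 = 3; sign now -1
(4483/891) = (28/891)   [reduce mod 891]
28 = 2^2·7; (2/891) = -1 since 891 mod 8 = 3, so (28/891) = (-1)^2·(7/891); sign now -1
reciprocity: (7/891) = -1·(891/7) since 7 mod 4 = 3, 891 mod 4 = 3; sign now +1
(891/7) = (2/7)   [reduce mod 7]
2 = 2^1·1; (2/7) = +1 since 7 mod 8 = 7, so (2/7) = (+1)^1·(1/7); sign now +1
(1/7) = 1; final value = sign = +1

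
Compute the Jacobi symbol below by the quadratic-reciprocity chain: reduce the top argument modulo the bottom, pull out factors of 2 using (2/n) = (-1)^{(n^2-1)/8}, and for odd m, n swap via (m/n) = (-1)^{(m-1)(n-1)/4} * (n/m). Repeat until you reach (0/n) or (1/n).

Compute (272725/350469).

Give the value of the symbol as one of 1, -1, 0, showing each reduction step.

-1

flip (272725/350469) -> (350469/272725): both odd, 272725 mod 4 = 1, 350469 mod 4 = 1, so the flip contributes +1; sign now +1
(350469/272725): 350469 mod 272725 = 77744, so (350469/272725) = (77744/272725)
factor out 2^4: 77744 = 2^4·4859; with 272725 mod 8 = 5, (2/272725) = -1; sign now +1; continue with (4859/272725)
flip (4859/272725) -> (272725/4859): both odd, 4859 mod 4 = 3, 272725 mod 4 = 1, so the flip contributes +1; sign now +1
(272725/4859): 272725 mod 4859 = 621, so (272725/4859) = (621/4859)
flip (621/4859) -> (4859/621): both odd, 621 mod 4 = 1, 4859 mod 4 = 3, so the flip contributes +1; sign now +1
(4859/621): 4859 mod 621 = 512, so (4859/621) = (512/621)
factor out 2^9: 512 = 2^9·1; with 621 mod 8 = 5, (2/621) = -1; sign now -1; continue with (1/621)
reached (1/621) = 1, so the symbol is -1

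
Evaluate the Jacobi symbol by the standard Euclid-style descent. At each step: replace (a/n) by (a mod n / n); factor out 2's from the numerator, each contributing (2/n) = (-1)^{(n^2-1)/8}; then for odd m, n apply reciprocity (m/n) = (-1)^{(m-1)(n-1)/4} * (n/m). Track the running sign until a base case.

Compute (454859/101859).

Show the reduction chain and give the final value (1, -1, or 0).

1

(454859/101859) = (47423/101859)   [reduce mod 101859]
reciprocity: (47423/101859) = -1·(101859/47423) since 47423 mod 4 = 3, 101859 mod 4 = 3; sign now -1
(101859/47423) = (7013/47423)   [reduce mod 47423]
reciprocity: (7013/47423) = +1·(47423/7013) since 7013 mod 4 = 1, 47423 mod 4 = 3; sign now -1
(47423/7013) = (5345/7013)   [reduce mod 7013]
reciprocity: (5345/7013) = +1·(7013/5345) since 5345 mod 4 = 1, 7013 mod 4 = 1; sign now -1
(7013/5345) = (1668/5345)   [reduce mod 5345]
1668 = 2^2·417; (2/5345) = +1 since 5345 mod 8 = 1, so (1668/5345) = (+1)^2·(417/5345); sign now -1
reciprocity: (417/5345) = +1·(5345/417) since 417 mod 4 = 1, 5345 mod 4 = 1; sign now -1
(5345/417) = (341/417)   [reduce mod 417]
reciprocity: (341/417) = +1·(417/341) since 341 mod 4 = 1, 417 mod 4 = 1; sign now -1
(417/341) = (76/341)   [reduce mod 341]
76 = 2^2·19; (2/341) = -1 since 341 mod 8 = 5, so (76/341) = (-1)^2·(19/341); sign now -1
reciprocity: (19/341) = +1·(341/19) since 19 mod 4 = 3, 341 mod 4 = 1; sign now -1
(341/19) = (18/19)   [reduce mod 19]
18 = 2^1·9; (2/19) = -1 since 19 mod 8 = 3, so (18/19) = (-1)^1·(9/19); sign now +1
reciprocity: (9/19) = +1·(19/9) since 9 mod 4 = 1, 19 mod 4 = 3; sign now +1
(19/9) = (1/9)   [reduce mod 9]
(1/9) = 1; final value = sign = +1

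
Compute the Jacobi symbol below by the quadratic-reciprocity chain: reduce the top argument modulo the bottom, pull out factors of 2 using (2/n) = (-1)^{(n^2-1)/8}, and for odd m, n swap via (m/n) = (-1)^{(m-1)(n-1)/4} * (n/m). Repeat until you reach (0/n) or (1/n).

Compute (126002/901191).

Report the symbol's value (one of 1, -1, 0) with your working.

1

126002 = 2^1·63001; (2/901191) = +1 since 901191 mod 8 = 7, so (126002/901191) = (+1)^1·(63001/901191); sign now +1
reciprocity: (63001/901191) = +1·(901191/63001) since 63001 mod 4 = 1, 901191 mod 4 = 3; sign now +1
(901191/63001) = (19177/63001)   [reduce mod 63001]
reciprocity: (19177/63001) = +1·(63001/19177) since 19177 mod 4 = 1, 63001 mod 4 = 1; sign now +1
(63001/19177) = (5470/19177)   [reduce mod 19177]
5470 = 2^1·2735; (2/19177) = +1 since 19177 mod 8 = 1, so (5470/19177) = (+1)^1·(2735/19177); sign now +1
reciprocity: (2735/19177) = +1·(19177/2735) since 2735 mod 4 = 3, 19177 mod 4 = 1; sign now +1
(19177/2735) = (32/2735)   [reduce mod 2735]
32 = 2^5·1; (2/2735) = +1 since 2735 mod 8 = 7, so (32/2735) = (+1)^5·(1/2735); sign now +1
(1/2735) = 1; final value = sign = +1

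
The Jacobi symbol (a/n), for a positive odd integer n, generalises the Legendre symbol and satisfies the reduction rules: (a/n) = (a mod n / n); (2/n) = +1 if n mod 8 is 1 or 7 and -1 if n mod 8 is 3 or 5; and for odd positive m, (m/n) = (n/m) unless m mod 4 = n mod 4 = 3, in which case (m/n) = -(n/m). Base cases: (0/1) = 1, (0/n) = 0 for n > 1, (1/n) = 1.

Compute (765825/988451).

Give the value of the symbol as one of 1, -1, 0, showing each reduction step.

reciprocity: (765825/988451) = +1·(988451/765825) since 765825 mod 4 = 1, 988451 mod 4 = 3; sign now +1
(988451/765825) = (222626/765825)   [reduce mod 765825]
222626 = 2^1·111313; (2/765825) = +1 since 765825 mod 8 = 1, so (222626/765825) = (+1)^1·(111313/765825); sign now +1
reciprocity: (111313/765825) = +1·(765825/111313) since 111313 mod 4 = 1, 765825 mod 4 = 1; sign now +1
(765825/111313) = (97947/111313)   [reduce mod 111313]
reciprocity: (97947/111313) = +1·(111313/97947) since 97947 mod 4 = 3, 111313 mod 4 = 1; sign now +1
(111313/97947) = (13366/97947)   [reduce mod 97947]
13366 = 2^1·6683; (2/97947) = -1 since 97947 mod 8 = 3, so (13366/97947) = (-1)^1·(6683/97947); sign now -1
reciprocity: (6683/97947) = -1·(97947/6683) since 6683 mod 4 = 3, 97947 mod 4 = 3; sign now +1
(97947/6683) = (4385/6683)   [reduce mod 6683]
reciprocity: (4385/6683) = +1·(6683/4385) since 4385 mod 4 = 1, 6683 mod 4 = 3; sign now +1
(6683/4385) = (2298/4385)   [reduce mod 4385]
2298 = 2^1·1149; (2/4385) = +1 since 4385 mod 8 = 1, so (2298/4385) = (+1)^1·(1149/4385); sign now +1
reciprocity: (1149/4385) = +1·(4385/1149) since 1149 mod 4 = 1, 4385 mod 4 = 1; sign now +1
(4385/1149) = (938/1149)   [reduce mod 1149]
938 = 2^1·469; (2/1149) = -1 since 1149 mod 8 = 5, so (938/1149) = (-1)^1·(469/1149); sign now -1
reciprocity: (469/1149) = +1·(1149/469) since 469 mod 4 = 1, 1149 mod 4 = 1; sign now -1
(1149/469) = (211/469)   [reduce mod 469]
reciprocity: (211/469) = +1·(469/211) since 211 mod 4 = 3, 469 mod 4 = 1; sign now -1
(469/211) = (47/211)   [reduce mod 211]
reciprocity: (47/211) = -1·(211/47) since 47 mod 4 = 3, 211 mod 4 = 3; sign now +1
(211/47) = (23/47)   [reduce mod 47]
reciprocity: (23/47) = -1·(47/23) since 23 mod 4 = 3, 47 mod 4 = 3; sign now -1
(47/23) = (1/23)   [reduce mod 23]
(1/23) = 1; final value = sign = -1

-1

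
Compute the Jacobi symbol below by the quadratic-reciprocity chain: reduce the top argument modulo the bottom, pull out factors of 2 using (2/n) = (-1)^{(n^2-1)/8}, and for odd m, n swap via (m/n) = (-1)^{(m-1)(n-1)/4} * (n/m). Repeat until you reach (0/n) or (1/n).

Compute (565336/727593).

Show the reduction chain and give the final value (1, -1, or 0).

factor out 2^3: 565336 = 2^3·70667; with 727593 mod 8 = 1, (2/727593) = +1; sign now +1; continue with (70667/727593)
flip (70667/727593) -> (727593/70667): both odd, 70667 mod 4 = 3, 727593 mod 4 = 1, so the flip contributes +1; sign now +1
(727593/70667): 727593 mod 70667 = 20923, so (727593/70667) = (20923/70667)
flip (20923/70667) -> (70667/20923): both odd, 20923 mod 4 = 3, 70667 mod 4 = 3, so the flip contributes -1; sign now -1
(70667/20923): 70667 mod 20923 = 7898, so (70667/20923) = (7898/20923)
factor out 2^1: 7898 = 2^1·3949; with 20923 mod 8 = 3, (2/20923) = -1; sign now +1; continue with (3949/20923)
flip (3949/20923) -> (20923/3949): both odd, 3949 mod 4 = 1, 20923 mod 4 = 3, so the flip contributes +1; sign now +1
(20923/3949): 20923 mod 3949 = 1178, so (20923/3949) = (1178/3949)
factor out 2^1: 1178 = 2^1·589; with 3949 mod 8 = 5, (2/3949) = -1; sign now -1; continue with (589/3949)
flip (589/3949) -> (3949/589): both odd, 589 mod 4 = 1, 3949 mod 4 = 1, so the flip contributes +1; sign now -1
(3949/589): 3949 mod 589 = 415, so (3949/589) = (415/589)
flip (415/589) -> (589/415): both odd, 415 mod 4 = 3, 589 mod 4 = 1, so the flip contributes +1; sign now -1
(589/415): 589 mod 415 = 174, so (589/415) = (174/415)
factor out 2^1: 174 = 2^1·87; with 415 mod 8 = 7, (2/415) = +1; sign now -1; continue with (87/415)
flip (87/415) -> (415/87): both odd, 87 mod 4 = 3, 415 mod 4 = 3, so the flip contributes -1; sign now +1
(415/87): 415 mod 87 = 67, so (415/87) = (67/87)
flip (67/87) -> (87/67): both odd, 67 mod 4 = 3, 87 mod 4 = 3, so the flip contributes -1; sign now -1
(87/67): 87 mod 67 = 20, so (87/67) = (20/67)
factor out 2^2: 20 = 2^2·5; with 67 mod 8 = 3, (2/67) = -1; sign now -1; continue with (5/67)
flip (5/67) -> (67/5): both odd, 5 mod 4 = 1, 67 mod 4 = 3, so the flip contributes +1; sign now -1
(67/5): 67 mod 5 = 2, so (67/5) = (2/5)
factor out 2^1: 2 = 2^1·1; with 5 mod 8 = 5, (2/5) = -1; sign now +1; continue with (1/5)
reached (1/5) = 1, so the symbol is +1

1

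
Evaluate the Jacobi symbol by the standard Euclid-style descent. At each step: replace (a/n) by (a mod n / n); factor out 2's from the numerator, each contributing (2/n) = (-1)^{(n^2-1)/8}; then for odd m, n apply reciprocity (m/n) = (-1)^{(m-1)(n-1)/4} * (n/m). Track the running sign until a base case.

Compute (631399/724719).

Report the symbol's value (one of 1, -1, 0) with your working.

1

flip (631399/724719) -> (724719/631399): both odd, 631399 mod 4 = 3, 724719 mod 4 = 3, so the flip contributes -1; sign now -1
(724719/631399): 724719 mod 631399 = 93320, so (724719/631399) = (93320/631399)
factor out 2^3: 93320 = 2^3·11665; with 631399 mod 8 = 7, (2/631399) = +1; sign now -1; continue with (11665/631399)
flip (11665/631399) -> (631399/11665): both odd, 11665 mod 4 = 1, 631399 mod 4 = 3, so the flip contributes +1; sign now -1
(631399/11665): 631399 mod 11665 = 1489, so (631399/11665) = (1489/11665)
flip (1489/11665) -> (11665/1489): both odd, 1489 mod 4 = 1, 11665 mod 4 = 1, so the flip contributes +1; sign now -1
(11665/1489): 11665 mod 1489 = 1242, so (11665/1489) = (1242/1489)
factor out 2^1: 1242 = 2^1·621; with 1489 mod 8 = 1, (2/1489) = +1; sign now -1; continue with (621/1489)
flip (621/1489) -> (1489/621): both odd, 621 mod 4 = 1, 1489 mod 4 = 1, so the flip contributes +1; sign now -1
(1489/621): 1489 mod 621 = 247, so (1489/621) = (247/621)
flip (247/621) -> (621/247): both odd, 247 mod 4 = 3, 621 mod 4 = 1, so the flip contributes +1; sign now -1
(621/247): 621 mod 247 = 127, so (621/247) = (127/247)
flip (127/247) -> (247/127): both odd, 127 mod 4 = 3, 247 mod 4 = 3, so the flip contributes -1; sign now +1
(247/127): 247 mod 127 = 120, so (247/127) = (120/127)
factor out 2^3: 120 = 2^3·15; with 127 mod 8 = 7, (2/127) = +1; sign now +1; continue with (15/127)
flip (15/127) -> (127/15): both odd, 15 mod 4 = 3, 127 mod 4 = 3, so the flip contributes -1; sign now -1
(127/15): 127 mod 15 = 7, so (127/15) = (7/15)
flip (7/15) -> (15/7): both odd, 7 mod 4 = 3, 15 mod 4 = 3, so the flip contributes -1; sign now +1
(15/7): 15 mod 7 = 1, so (15/7) = (1/7)
reached (1/7) = 1, so the symbol is +1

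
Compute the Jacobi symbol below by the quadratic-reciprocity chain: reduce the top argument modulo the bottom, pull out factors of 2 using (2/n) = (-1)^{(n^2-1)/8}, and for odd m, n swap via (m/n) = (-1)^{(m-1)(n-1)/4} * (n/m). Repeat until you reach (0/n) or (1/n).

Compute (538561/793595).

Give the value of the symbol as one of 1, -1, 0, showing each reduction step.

-1

reciprocity: (538561/793595) = +1·(793595/538561) since 538561 mod 4 = 1, 793595 mod 4 = 3; sign now +1
(793595/538561) = (255034/538561)   [reduce mod 538561]
255034 = 2^1·127517; (2/538561) = +1 since 538561 mod 8 = 1, so (255034/538561) = (+1)^1·(127517/538561); sign now +1
reciprocity: (127517/538561) = +1·(538561/127517) since 127517 mod 4 = 1, 538561 mod 4 = 1; sign now +1
(538561/127517) = (28493/127517)   [reduce mod 127517]
reciprocity: (28493/127517) = +1·(127517/28493) since 28493 mod 4 = 1, 127517 mod 4 = 1; sign now +1
(127517/28493) = (13545/28493)   [reduce mod 28493]
reciprocity: (13545/28493) = +1·(28493/13545) since 13545 mod 4 = 1, 28493 mod 4 = 1; sign now +1
(28493/13545) = (1403/13545)   [reduce mod 13545]
reciprocity: (1403/13545) = +1·(13545/1403) since 1403 mod 4 = 3, 13545 mod 4 = 1; sign now +1
(13545/1403) = (918/1403)   [reduce mod 1403]
918 = 2^1·459; (2/1403) = -1 since 1403 mod 8 = 3, so (918/1403) = (-1)^1·(459/1403); sign now -1
reciprocity: (459/1403) = -1·(1403/459) since 459 mod 4 = 3, 1403 mod 4 = 3; sign now +1
(1403/459) = (26/459)   [reduce mod 459]
26 = 2^1·13; (2/459) = -1 since 459 mod 8 = 3, so (26/459) = (-1)^1·(13/459); sign now -1
reciprocity: (13/459) = +1·(459/13) since 13 mod 4 = 1, 459 mod 4 = 3; sign now -1
(459/13) = (4/13)   [reduce mod 13]
4 = 2^2·1; (2/13) = -1 since 13 mod 8 = 5, so (4/13) = (-1)^2·(1/13); sign now -1
(1/13) = 1; final value = sign = -1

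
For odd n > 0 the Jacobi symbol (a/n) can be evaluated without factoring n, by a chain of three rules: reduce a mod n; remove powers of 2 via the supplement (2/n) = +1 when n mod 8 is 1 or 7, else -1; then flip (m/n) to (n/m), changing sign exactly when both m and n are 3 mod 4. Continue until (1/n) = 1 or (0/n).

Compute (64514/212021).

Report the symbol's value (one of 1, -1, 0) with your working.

factor out 2^1: 64514 = 2^1·32257; with 212021 mod 8 = 5, (2/212021) = -1; sign now -1; continue with (32257/212021)
flip (32257/212021) -> (212021/32257): both odd, 32257 mod 4 = 1, 212021 mod 4 = 1, so the flip contributes +1; sign now -1
(212021/32257): 212021 mod 32257 = 18479, so (212021/32257) = (18479/32257)
flip (18479/32257) -> (32257/18479): both odd, 18479 mod 4 = 3, 32257 mod 4 = 1, so the flip contributes +1; sign now -1
(32257/18479): 32257 mod 18479 = 13778, so (32257/18479) = (13778/18479)
factor out 2^1: 13778 = 2^1·6889; with 18479 mod 8 = 7, (2/18479) = +1; sign now -1; continue with (6889/18479)
flip (6889/18479) -> (18479/6889): both odd, 6889 mod 4 = 1, 18479 mod 4 = 3, so the flip contributes +1; sign now -1
(18479/6889): 18479 mod 6889 = 4701, so (18479/6889) = (4701/6889)
flip (4701/6889) -> (6889/4701): both odd, 4701 mod 4 = 1, 6889 mod 4 = 1, so the flip contributes +1; sign now -1
(6889/4701): 6889 mod 4701 = 2188, so (6889/4701) = (2188/4701)
factor out 2^2: 2188 = 2^2·547; with 4701 mod 8 = 5, (2/4701) = -1; sign now -1; continue with (547/4701)
flip (547/4701) -> (4701/547): both odd, 547 mod 4 = 3, 4701 mod 4 = 1, so the flip contributes +1; sign now -1
(4701/547): 4701 mod 547 = 325, so (4701/547) = (325/547)
flip (325/547) -> (547/325): both odd, 325 mod 4 = 1, 547 mod 4 = 3, so the flip contributes +1; sign now -1
(547/325): 547 mod 325 = 222, so (547/325) = (222/325)
factor out 2^1: 222 = 2^1·111; with 325 mod 8 = 5, (2/325) = -1; sign now +1; continue with (111/325)
flip (111/325) -> (325/111): both odd, 111 mod 4 = 3, 325 mod 4 = 1, so the flip contributes +1; sign now +1
(325/111): 325 mod 111 = 103, so (325/111) = (103/111)
flip (103/111) -> (111/103): both odd, 103 mod 4 = 3, 111 mod 4 = 3, so the flip contributes -1; sign now -1
(111/103): 111 mod 103 = 8, so (111/103) = (8/103)
factor out 2^3: 8 = 2^3·1; with 103 mod 8 = 7, (2/103) = +1; sign now -1; continue with (1/103)
reached (1/103) = 1, so the symbol is -1

-1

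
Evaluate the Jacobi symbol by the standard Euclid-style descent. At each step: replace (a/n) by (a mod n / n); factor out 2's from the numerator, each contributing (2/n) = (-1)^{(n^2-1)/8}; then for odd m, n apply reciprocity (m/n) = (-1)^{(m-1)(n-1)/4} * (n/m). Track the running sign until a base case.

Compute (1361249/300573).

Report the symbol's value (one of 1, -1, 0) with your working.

(1361249/300573): 1361249 mod 300573 = 158957, so (1361249/300573) = (158957/300573)
flip (158957/300573) -> (300573/158957): both odd, 158957 mod 4 = 1, 300573 mod 4 = 1, so the flip contributes +1; sign now +1
(300573/158957): 300573 mod 158957 = 141616, so (300573/158957) = (141616/158957)
factor out 2^4: 141616 = 2^4·8851; with 158957 mod 8 = 5, (2/158957) = -1; sign now +1; continue with (8851/158957)
flip (8851/158957) -> (158957/8851): both odd, 8851 mod 4 = 3, 158957 mod 4 = 1, so the flip contributes +1; sign now +1
(158957/8851): 158957 mod 8851 = 8490, so (158957/8851) = (8490/8851)
factor out 2^1: 8490 = 2^1·4245; with 8851 mod 8 = 3, (2/8851) = -1; sign now -1; continue with (4245/8851)
flip (4245/8851) -> (8851/4245): both odd, 4245 mod 4 = 1, 8851 mod 4 = 3, so the flip contributes +1; sign now -1
(8851/4245): 8851 mod 4245 = 361, so (8851/4245) = (361/4245)
flip (361/4245) -> (4245/361): both odd, 361 mod 4 = 1, 4245 mod 4 = 1, so the flip contributes +1; sign now -1
(4245/361): 4245 mod 361 = 274, so (4245/361) = (274/361)
factor out 2^1: 274 = 2^1·137; with 361 mod 8 = 1, (2/361) = +1; sign now -1; continue with (137/361)
flip (137/361) -> (361/137): both odd, 137 mod 4 = 1, 361 mod 4 = 1, so the flip contributes +1; sign now -1
(361/137): 361 mod 137 = 87, so (361/137) = (87/137)
flip (87/137) -> (137/87): both odd, 87 mod 4 = 3, 137 mod 4 = 1, so the flip contributes +1; sign now -1
(137/87): 137 mod 87 = 50, so (137/87) = (50/87)
factor out 2^1: 50 = 2^1·25; with 87 mod 8 = 7, (2/87) = +1; sign now -1; continue with (25/87)
flip (25/87) -> (87/25): both odd, 25 mod 4 = 1, 87 mod 4 = 3, so the flip contributes +1; sign now -1
(87/25): 87 mod 25 = 12, so (87/25) = (12/25)
factor out 2^2: 12 = 2^2·3; with 25 mod 8 = 1, (2/25) = +1; sign now -1; continue with (3/25)
flip (3/25) -> (25/3): both odd, 3 mod 4 = 3, 25 mod 4 = 1, so the flip contributes +1; sign now -1
(25/3): 25 mod 3 = 1, so (25/3) = (1/3)
reached (1/3) = 1, so the symbol is -1

-1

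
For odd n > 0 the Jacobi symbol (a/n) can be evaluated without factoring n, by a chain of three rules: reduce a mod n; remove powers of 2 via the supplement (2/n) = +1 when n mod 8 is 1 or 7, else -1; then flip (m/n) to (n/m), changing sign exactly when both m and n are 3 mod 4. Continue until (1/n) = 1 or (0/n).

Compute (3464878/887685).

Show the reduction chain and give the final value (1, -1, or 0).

(3464878/887685): 3464878 mod 887685 = 801823, so (3464878/887685) = (801823/887685)
flip (801823/887685) -> (887685/801823): both odd, 801823 mod 4 = 3, 887685 mod 4 = 1, so the flip contributes +1; sign now +1
(887685/801823): 887685 mod 801823 = 85862, so (887685/801823) = (85862/801823)
factor out 2^1: 85862 = 2^1·42931; with 801823 mod 8 = 7, (2/801823) = +1; sign now +1; continue with (42931/801823)
flip (42931/801823) -> (801823/42931): both odd, 42931 mod 4 = 3, 801823 mod 4 = 3, so the flip contributes -1; sign now -1
(801823/42931): 801823 mod 42931 = 29065, so (801823/42931) = (29065/42931)
flip (29065/42931) -> (42931/29065): both odd, 29065 mod 4 = 1, 42931 mod 4 = 3, so the flip contributes +1; sign now -1
(42931/29065): 42931 mod 29065 = 13866, so (42931/29065) = (13866/29065)
factor out 2^1: 13866 = 2^1·6933; with 29065 mod 8 = 1, (2/29065) = +1; sign now -1; continue with (6933/29065)
flip (6933/29065) -> (29065/6933): both odd, 6933 mod 4 = 1, 29065 mod 4 = 1, so the flip contributes +1; sign now -1
(29065/6933): 29065 mod 6933 = 1333, so (29065/6933) = (1333/6933)
flip (1333/6933) -> (6933/1333): both odd, 1333 mod 4 = 1, 6933 mod 4 = 1, so the flip contributes +1; sign now -1
(6933/1333): 6933 mod 1333 = 268, so (6933/1333) = (268/1333)
factor out 2^2: 268 = 2^2·67; with 1333 mod 8 = 5, (2/1333) = -1; sign now -1; continue with (67/1333)
flip (67/1333) -> (1333/67): both odd, 67 mod 4 = 3, 1333 mod 4 = 1, so the flip contributes +1; sign now -1
(1333/67): 1333 mod 67 = 60, so (1333/67) = (60/67)
factor out 2^2: 60 = 2^2·15; with 67 mod 8 = 3, (2/67) = -1; sign now -1; continue with (15/67)
flip (15/67) -> (67/15): both odd, 15 mod 4 = 3, 67 mod 4 = 3, so the flip contributes -1; sign now +1
(67/15): 67 mod 15 = 7, so (67/15) = (7/15)
flip (7/15) -> (15/7): both odd, 7 mod 4 = 3, 15 mod 4 = 3, so the flip contributes -1; sign now -1
(15/7): 15 mod 7 = 1, so (15/7) = (1/7)
reached (1/7) = 1, so the symbol is -1

-1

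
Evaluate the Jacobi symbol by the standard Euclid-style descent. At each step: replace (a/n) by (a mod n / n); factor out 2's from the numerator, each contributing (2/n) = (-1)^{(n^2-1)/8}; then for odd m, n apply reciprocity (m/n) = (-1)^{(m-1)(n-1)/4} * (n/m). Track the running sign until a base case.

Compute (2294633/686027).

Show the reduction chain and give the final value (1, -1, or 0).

(2294633/686027): 2294633 mod 686027 = 236552, so (2294633/686027) = (236552/686027)
factor out 2^3: 236552 = 2^3·29569; with 686027 mod 8 = 3, (2/686027) = -1; sign now -1; continue with (29569/686027)
flip (29569/686027) -> (686027/29569): both odd, 29569 mod 4 = 1, 686027 mod 4 = 3, so the flip contributes +1; sign now -1
(686027/29569): 686027 mod 29569 = 5940, so (686027/29569) = (5940/29569)
factor out 2^2: 5940 = 2^2·1485; with 29569 mod 8 = 1, (2/29569) = +1; sign now -1; continue with (1485/29569)
flip (1485/29569) -> (29569/1485): both odd, 1485 mod 4 = 1, 29569 mod 4 = 1, so the flip contributes +1; sign now -1
(29569/1485): 29569 mod 1485 = 1354, so (29569/1485) = (1354/1485)
factor out 2^1: 1354 = 2^1·677; with 1485 mod 8 = 5, (2/1485) = -1; sign now +1; continue with (677/1485)
flip (677/1485) -> (1485/677): both odd, 677 mod 4 = 1, 1485 mod 4 = 1, so the flip contributes +1; sign now +1
(1485/677): 1485 mod 677 = 131, so (1485/677) = (131/677)
flip (131/677) -> (677/131): both odd, 131 mod 4 = 3, 677 mod 4 = 1, so the flip contributes +1; sign now +1
(677/131): 677 mod 131 = 22, so (677/131) = (22/131)
factor out 2^1: 22 = 2^1·11; with 131 mod 8 = 3, (2/131) = -1; sign now -1; continue with (11/131)
flip (11/131) -> (131/11): both odd, 11 mod 4 = 3, 131 mod 4 = 3, so the flip contributes -1; sign now +1
(131/11): 131 mod 11 = 10, so (131/11) = (10/11)
factor out 2^1: 10 = 2^1·5; with 11 mod 8 = 3, (2/11) = -1; sign now -1; continue with (5/11)
flip (5/11) -> (11/5): both odd, 5 mod 4 = 1, 11 mod 4 = 3, so the flip contributes +1; sign now -1
(11/5): 11 mod 5 = 1, so (11/5) = (1/5)
reached (1/5) = 1, so the symbol is -1

-1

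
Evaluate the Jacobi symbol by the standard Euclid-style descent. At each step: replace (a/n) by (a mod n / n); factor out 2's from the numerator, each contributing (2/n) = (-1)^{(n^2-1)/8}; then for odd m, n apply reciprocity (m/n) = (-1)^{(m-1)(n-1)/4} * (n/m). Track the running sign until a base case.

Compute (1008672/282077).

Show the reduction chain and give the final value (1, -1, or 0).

(1008672/282077): 1008672 mod 282077 = 162441, so (1008672/282077) = (162441/282077)
flip (162441/282077) -> (282077/162441): both odd, 162441 mod 4 = 1, 282077 mod 4 = 1, so the flip contributes +1; sign now +1
(282077/162441): 282077 mod 162441 = 119636, so (282077/162441) = (119636/162441)
factor out 2^2: 119636 = 2^2·29909; with 162441 mod 8 = 1, (2/162441) = +1; sign now +1; continue with (29909/162441)
flip (29909/162441) -> (162441/29909): both odd, 29909 mod 4 = 1, 162441 mod 4 = 1, so the flip contributes +1; sign now +1
(162441/29909): 162441 mod 29909 = 12896, so (162441/29909) = (12896/29909)
factor out 2^5: 12896 = 2^5·403; with 29909 mod 8 = 5, (2/29909) = -1; sign now -1; continue with (403/29909)
flip (403/29909) -> (29909/403): both odd, 403 mod 4 = 3, 29909 mod 4 = 1, so the flip contributes +1; sign now -1
(29909/403): 29909 mod 403 = 87, so (29909/403) = (87/403)
flip (87/403) -> (403/87): both odd, 87 mod 4 = 3, 403 mod 4 = 3, so the flip contributes -1; sign now +1
(403/87): 403 mod 87 = 55, so (403/87) = (55/87)
flip (55/87) -> (87/55): both odd, 55 mod 4 = 3, 87 mod 4 = 3, so the flip contributes -1; sign now -1
(87/55): 87 mod 55 = 32, so (87/55) = (32/55)
factor out 2^5: 32 = 2^5·1; with 55 mod 8 = 7, (2/55) = +1; sign now -1; continue with (1/55)
reached (1/55) = 1, so the symbol is -1

-1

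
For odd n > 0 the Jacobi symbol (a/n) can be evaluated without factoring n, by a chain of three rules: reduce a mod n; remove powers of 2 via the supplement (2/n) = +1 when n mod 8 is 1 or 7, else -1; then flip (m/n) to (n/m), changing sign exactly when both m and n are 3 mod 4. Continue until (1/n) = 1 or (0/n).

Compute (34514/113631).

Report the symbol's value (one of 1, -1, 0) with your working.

34514 = 2^1·17257; (2/113631) = +1 since 113631 mod 8 = 7, so (34514/113631) = (+1)^1·(17257/113631); sign now +1
reciprocity: (17257/113631) = +1·(113631/17257) since 17257 mod 4 = 1, 113631 mod 4 = 3; sign now +1
(113631/17257) = (10089/17257)   [reduce mod 17257]
reciprocity: (10089/17257) = +1·(17257/10089) since 10089 mod 4 = 1, 17257 mod 4 = 1; sign now +1
(17257/10089) = (7168/10089)   [reduce mod 10089]
7168 = 2^10·7; (2/10089) = +1 since 10089 mod 8 = 1, so (7168/10089) = (+1)^10·(7/10089); sign now +1
reciprocity: (7/10089) = +1·(10089/7) since 7 mod 4 = 3, 10089 mod 4 = 1; sign now +1
(10089/7) = (2/7)   [reduce mod 7]
2 = 2^1·1; (2/7) = +1 since 7 mod 8 = 7, so (2/7) = (+1)^1·(1/7); sign now +1
(1/7) = 1; final value = sign = +1

1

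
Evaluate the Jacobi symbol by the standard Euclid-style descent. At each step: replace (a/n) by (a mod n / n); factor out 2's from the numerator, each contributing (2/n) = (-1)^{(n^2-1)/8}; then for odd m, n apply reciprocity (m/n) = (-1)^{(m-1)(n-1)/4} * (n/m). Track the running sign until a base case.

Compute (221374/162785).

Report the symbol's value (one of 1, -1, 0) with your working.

(221374/162785): 221374 mod 162785 = 58589, so (221374/162785) = (58589/162785)
flip (58589/162785) -> (162785/58589): both odd, 58589 mod 4 = 1, 162785 mod 4 = 1, so the flip contributes +1; sign now +1
(162785/58589): 162785 mod 58589 = 45607, so (162785/58589) = (45607/58589)
flip (45607/58589) -> (58589/45607): both odd, 45607 mod 4 = 3, 58589 mod 4 = 1, so the flip contributes +1; sign now +1
(58589/45607): 58589 mod 45607 = 12982, so (58589/45607) = (12982/45607)
factor out 2^1: 12982 = 2^1·6491; with 45607 mod 8 = 7, (2/45607) = +1; sign now +1; continue with (6491/45607)
flip (6491/45607) -> (45607/6491): both odd, 6491 mod 4 = 3, 45607 mod 4 = 3, so the flip contributes -1; sign now -1
(45607/6491): 45607 mod 6491 = 170, so (45607/6491) = (170/6491)
factor out 2^1: 170 = 2^1·85; with 6491 mod 8 = 3, (2/6491) = -1; sign now +1; continue with (85/6491)
flip (85/6491) -> (6491/85): both odd, 85 mod 4 = 1, 6491 mod 4 = 3, so the flip contributes +1; sign now +1
(6491/85): 6491 mod 85 = 31, so (6491/85) = (31/85)
flip (31/85) -> (85/31): both odd, 31 mod 4 = 3, 85 mod 4 = 1, so the flip contributes +1; sign now +1
(85/31): 85 mod 31 = 23, so (85/31) = (23/31)
flip (23/31) -> (31/23): both odd, 23 mod 4 = 3, 31 mod 4 = 3, so the flip contributes -1; sign now -1
(31/23): 31 mod 23 = 8, so (31/23) = (8/23)
factor out 2^3: 8 = 2^3·1; with 23 mod 8 = 7, (2/23) = +1; sign now -1; continue with (1/23)
reached (1/23) = 1, so the symbol is -1

-1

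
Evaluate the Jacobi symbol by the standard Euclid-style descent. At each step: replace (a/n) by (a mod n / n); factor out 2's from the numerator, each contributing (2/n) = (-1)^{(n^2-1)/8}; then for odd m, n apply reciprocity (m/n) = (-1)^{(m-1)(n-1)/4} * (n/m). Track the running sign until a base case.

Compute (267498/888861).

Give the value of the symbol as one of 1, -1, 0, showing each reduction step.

0

267498 = 2^1·133749; (2/888861) = -1 since 888861 mod 8 = 5, so (267498/888861) = (-1)^1·(133749/888861); sign now -1
reciprocity: (133749/888861) = +1·(888861/133749) since 133749 mod 4 = 1, 888861 mod 4 = 1; sign now -1
(888861/133749) = (86367/133749)   [reduce mod 133749]
reciprocity: (86367/133749) = +1·(133749/86367) since 86367 mod 4 = 3, 133749 mod 4 = 1; sign now -1
(133749/86367) = (47382/86367)   [reduce mod 86367]
47382 = 2^1·23691; (2/86367) = +1 since 86367 mod 8 = 7, so (47382/86367) = (+1)^1·(23691/86367); sign now -1
reciprocity: (23691/86367) = -1·(86367/23691) since 23691 mod 4 = 3, 86367 mod 4 = 3; sign now +1
(86367/23691) = (15294/23691)   [reduce mod 23691]
15294 = 2^1·7647; (2/23691) = -1 since 23691 mod 8 = 3, so (15294/23691) = (-1)^1·(7647/23691); sign now -1
reciprocity: (7647/23691) = -1·(23691/7647) since 7647 mod 4 = 3, 23691 mod 4 = 3; sign now +1
(23691/7647) = (750/7647)   [reduce mod 7647]
750 = 2^1·375; (2/7647) = +1 since 7647 mod 8 = 7, so (750/7647) = (+1)^1·(375/7647); sign now +1
reciprocity: (375/7647) = -1·(7647/375) since 375 mod 4 = 3, 7647 mod 4 = 3; sign now -1
(7647/375) = (147/375)   [reduce mod 375]
reciprocity: (147/375) = -1·(375/147) since 147 mod 4 = 3, 375 mod 4 = 3; sign now +1
(375/147) = (81/147)   [reduce mod 147]
reciprocity: (81/147) = +1·(147/81) since 81 mod 4 = 1, 147 mod 4 = 3; sign now +1
(147/81) = (66/81)   [reduce mod 81]
66 = 2^1·33; (2/81) = +1 since 81 mod 8 = 1, so (66/81) = (+1)^1·(33/81); sign now +1
reciprocity: (33/81) = +1·(81/33) since 33 mod 4 = 1, 81 mod 4 = 1; sign now +1
(81/33) = (15/33)   [reduce mod 33]
reciprocity: (15/33) = +1·(33/15) since 15 mod 4 = 3, 33 mod 4 = 1; sign now +1
(33/15) = (3/15)   [reduce mod 15]
reciprocity: (3/15) = -1·(15/3) since 3 mod 4 = 3, 15 mod 4 = 3; sign now -1
(15/3) = (0/3)   [reduce mod 3]
(0/3) = 0   [gcd(a, n) > 1]; final value = 0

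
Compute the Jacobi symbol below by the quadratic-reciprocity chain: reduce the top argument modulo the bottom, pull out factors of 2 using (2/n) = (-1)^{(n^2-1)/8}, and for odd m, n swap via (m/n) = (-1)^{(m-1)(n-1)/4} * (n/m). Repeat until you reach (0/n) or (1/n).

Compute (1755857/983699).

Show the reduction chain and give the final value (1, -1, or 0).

(1755857/983699) = (772158/983699)   [reduce mod 983699]
772158 = 2^1·386079; (2/983699) = -1 since 983699 mod 8 = 3, so (772158/983699) = (-1)^1·(386079/983699); sign now -1
reciprocity: (386079/983699) = -1·(983699/386079) since 386079 mod 4 = 3, 983699 mod 4 = 3; sign now +1
(983699/386079) = (211541/386079)   [reduce mod 386079]
reciprocity: (211541/386079) = +1·(386079/211541) since 211541 mod 4 = 1, 386079 mod 4 = 3; sign now +1
(386079/211541) = (174538/211541)   [reduce mod 211541]
174538 = 2^1·87269; (2/211541) = -1 since 211541 mod 8 = 5, so (174538/211541) = (-1)^1·(87269/211541); sign now -1
reciprocity: (87269/211541) = +1·(211541/87269) since 87269 mod 4 = 1, 211541 mod 4 = 1; sign now -1
(211541/87269) = (37003/87269)   [reduce mod 87269]
reciprocity: (37003/87269) = +1·(87269/37003) since 37003 mod 4 = 3, 87269 mod 4 = 1; sign now -1
(87269/37003) = (13263/37003)   [reduce mod 37003]
reciprocity: (13263/37003) = -1·(37003/13263) since 13263 mod 4 = 3, 37003 mod 4 = 3; sign now +1
(37003/13263) = (10477/13263)   [reduce mod 13263]
reciprocity: (10477/13263) = +1·(13263/10477) since 10477 mod 4 = 1, 13263 mod 4 = 3; sign now +1
(13263/10477) = (2786/10477)   [reduce mod 10477]
2786 = 2^1·1393; (2/10477) = -1 since 10477 mod 8 = 5, so (2786/10477) = (-1)^1·(1393/10477); sign now -1
reciprocity: (1393/10477) = +1·(10477/1393) since 1393 mod 4 = 1, 10477 mod 4 = 1; sign now -1
(10477/1393) = (726/1393)   [reduce mod 1393]
726 = 2^1·363; (2/1393) = +1 since 1393 mod 8 = 1, so (726/1393) = (+1)^1·(363/1393); sign now -1
reciprocity: (363/1393) = +1·(1393/363) since 363 mod 4 = 3, 1393 mod 4 = 1; sign now -1
(1393/363) = (304/363)   [reduce mod 363]
304 = 2^4·19; (2/363) = -1 since 363 mod 8 = 3, so (304/363) = (-1)^4·(19/363); sign now -1
reciprocity: (19/363) = -1·(363/19) since 19 mod 4 = 3, 363 mod 4 = 3; sign now +1
(363/19) = (2/19)   [reduce mod 19]
2 = 2^1·1; (2/19) = -1 since 19 mod 8 = 3, so (2/19) = (-1)^1·(1/19); sign now -1
(1/19) = 1; final value = sign = -1

-1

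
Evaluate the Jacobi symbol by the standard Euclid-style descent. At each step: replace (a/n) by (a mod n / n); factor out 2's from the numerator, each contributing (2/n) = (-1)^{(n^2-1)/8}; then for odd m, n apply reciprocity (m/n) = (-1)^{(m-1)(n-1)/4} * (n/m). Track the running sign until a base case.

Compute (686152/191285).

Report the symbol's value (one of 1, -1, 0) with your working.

-1

(686152/191285) = (112297/191285)   [reduce mod 191285]
reciprocity: (112297/191285) = +1·(191285/112297) since 112297 mod 4 = 1, 191285 mod 4 = 1; sign now +1
(191285/112297) = (78988/112297)   [reduce mod 112297]
78988 = 2^2·19747; (2/112297) = +1 since 112297 mod 8 = 1, so (78988/112297) = (+1)^2·(19747/112297); sign now +1
reciprocity: (19747/112297) = +1·(112297/19747) since 19747 mod 4 = 3, 112297 mod 4 = 1; sign now +1
(112297/19747) = (13562/19747)   [reduce mod 19747]
13562 = 2^1·6781; (2/19747) = -1 since 19747 mod 8 = 3, so (13562/19747) = (-1)^1·(6781/19747); sign now -1
reciprocity: (6781/19747) = +1·(19747/6781) since 6781 mod 4 = 1, 19747 mod 4 = 3; sign now -1
(19747/6781) = (6185/6781)   [reduce mod 6781]
reciprocity: (6185/6781) = +1·(6781/6185) since 6185 mod 4 = 1, 6781 mod 4 = 1; sign now -1
(6781/6185) = (596/6185)   [reduce mod 6185]
596 = 2^2·149; (2/6185) = +1 since 6185 mod 8 = 1, so (596/6185) = (+1)^2·(149/6185); sign now -1
reciprocity: (149/6185) = +1·(6185/149) since 149 mod 4 = 1, 6185 mod 4 = 1; sign now -1
(6185/149) = (76/149)   [reduce mod 149]
76 = 2^2·19; (2/149) = -1 since 149 mod 8 = 5, so (76/149) = (-1)^2·(19/149); sign now -1
reciprocity: (19/149) = +1·(149/19) since 19 mod 4 = 3, 149 mod 4 = 1; sign now -1
(149/19) = (16/19)   [reduce mod 19]
16 = 2^4·1; (2/19) = -1 since 19 mod 8 = 3, so (16/19) = (-1)^4·(1/19); sign now -1
(1/19) = 1; final value = sign = -1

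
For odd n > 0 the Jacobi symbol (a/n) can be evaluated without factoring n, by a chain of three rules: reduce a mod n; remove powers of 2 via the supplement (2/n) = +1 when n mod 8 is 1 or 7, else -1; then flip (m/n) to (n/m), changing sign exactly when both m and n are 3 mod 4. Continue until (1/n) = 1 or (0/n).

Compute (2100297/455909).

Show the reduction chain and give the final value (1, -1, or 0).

(2100297/455909) = (276661/455909)   [reduce mod 455909]
reciprocity: (276661/455909) = +1·(455909/276661) since 276661 mod 4 = 1, 455909 mod 4 = 1; sign now +1
(455909/276661) = (179248/276661)   [reduce mod 276661]
179248 = 2^4·11203; (2/276661) = -1 since 276661 mod 8 = 5, so (179248/276661) = (-1)^4·(11203/276661); sign now +1
reciprocity: (11203/276661) = +1·(276661/11203) since 11203 mod 4 = 3, 276661 mod 4 = 1; sign now +1
(276661/11203) = (7789/11203)   [reduce mod 11203]
reciprocity: (7789/11203) = +1·(11203/7789) since 7789 mod 4 = 1, 11203 mod 4 = 3; sign now +1
(11203/7789) = (3414/7789)   [reduce mod 7789]
3414 = 2^1·1707; (2/7789) = -1 since 7789 mod 8 = 5, so (3414/7789) = (-1)^1·(1707/7789); sign now -1
reciprocity: (1707/7789) = +1·(7789/1707) since 1707 mod 4 = 3, 7789 mod 4 = 1; sign now -1
(7789/1707) = (961/1707)   [reduce mod 1707]
reciprocity: (961/1707) = +1·(1707/961) since 961 mod 4 = 1, 1707 mod 4 = 3; sign now -1
(1707/961) = (746/961)   [reduce mod 961]
746 = 2^1·373; (2/961) = +1 since 961 mod 8 = 1, so (746/961) = (+1)^1·(373/961); sign now -1
reciprocity: (373/961) = +1·(961/373) since 373 mod 4 = 1, 961 mod 4 = 1; sign now -1
(961/373) = (215/373)   [reduce mod 373]
reciprocity: (215/373) = +1·(373/215) since 215 mod 4 = 3, 373 mod 4 = 1; sign now -1
(373/215) = (158/215)   [reduce mod 215]
158 = 2^1·79; (2/215) = +1 since 215 mod 8 = 7, so (158/215) = (+1)^1·(79/215); sign now -1
reciprocity: (79/215) = -1·(215/79) since 79 mod 4 = 3, 215 mod 4 = 3; sign now +1
(215/79) = (57/79)   [reduce mod 79]
reciprocity: (57/79) = +1·(79/57) since 57 mod 4 = 1, 79 mod 4 = 3; sign now +1
(79/57) = (22/57)   [reduce mod 57]
22 = 2^1·11; (2/57) = +1 since 57 mod 8 = 1, so (22/57) = (+1)^1·(11/57); sign now +1
reciprocity: (11/57) = +1·(57/11) since 11 mod 4 = 3, 57 mod 4 = 1; sign now +1
(57/11) = (2/11)   [reduce mod 11]
2 = 2^1·1; (2/11) = -1 since 11 mod 8 = 3, so (2/11) = (-1)^1·(1/11); sign now -1
(1/11) = 1; final value = sign = -1

-1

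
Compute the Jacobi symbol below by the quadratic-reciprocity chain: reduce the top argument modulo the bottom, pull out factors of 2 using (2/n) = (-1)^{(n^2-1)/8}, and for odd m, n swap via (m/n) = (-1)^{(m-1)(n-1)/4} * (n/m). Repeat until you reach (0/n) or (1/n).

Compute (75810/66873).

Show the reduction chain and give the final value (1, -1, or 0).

0

(75810/66873) = (8937/66873)   [reduce mod 66873]
reciprocity: (8937/66873) = +1·(66873/8937) since 8937 mod 4 = 1, 66873 mod 4 = 1; sign now +1
(66873/8937) = (4314/8937)   [reduce mod 8937]
4314 = 2^1·2157; (2/8937) = +1 since 8937 mod 8 = 1, so (4314/8937) = (+1)^1·(2157/8937); sign now +1
reciprocity: (2157/8937) = +1·(8937/2157) since 2157 mod 4 = 1, 8937 mod 4 = 1; sign now +1
(8937/2157) = (309/2157)   [reduce mod 2157]
reciprocity: (309/2157) = +1·(2157/309) since 309 mod 4 = 1, 2157 mod 4 = 1; sign now +1
(2157/309) = (303/309)   [reduce mod 309]
reciprocity: (303/309) = +1·(309/303) since 303 mod 4 = 3, 309 mod 4 = 1; sign now +1
(309/303) = (6/303)   [reduce mod 303]
6 = 2^1·3; (2/303) = +1 since 303 mod 8 = 7, so (6/303) = (+1)^1·(3/303); sign now +1
reciprocity: (3/303) = -1·(303/3) since 3 mod 4 = 3, 303 mod 4 = 3; sign now -1
(303/3) = (0/3)   [reduce mod 3]
(0/3) = 0   [gcd(a, n) > 1]; final value = 0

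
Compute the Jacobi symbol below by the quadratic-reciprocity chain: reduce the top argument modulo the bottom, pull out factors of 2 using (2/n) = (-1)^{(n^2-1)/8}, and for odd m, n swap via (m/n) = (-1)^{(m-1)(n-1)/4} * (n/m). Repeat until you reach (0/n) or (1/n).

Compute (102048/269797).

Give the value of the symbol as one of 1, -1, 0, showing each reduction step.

factor out 2^5: 102048 = 2^5·3189; with 269797 mod 8 = 5, (2/269797) = -1; sign now -1; continue with (3189/269797)
flip (3189/269797) -> (269797/3189): both odd, 3189 mod 4 = 1, 269797 mod 4 = 1, so the flip contributes +1; sign now -1
(269797/3189): 269797 mod 3189 = 1921, so (269797/3189) = (1921/3189)
flip (1921/3189) -> (3189/1921): both odd, 1921 mod 4 = 1, 3189 mod 4 = 1, so the flip contributes +1; sign now -1
(3189/1921): 3189 mod 1921 = 1268, so (3189/1921) = (1268/1921)
factor out 2^2: 1268 = 2^2·317; with 1921 mod 8 = 1, (2/1921) = +1; sign now -1; continue with (317/1921)
flip (317/1921) -> (1921/317): both odd, 317 mod 4 = 1, 1921 mod 4 = 1, so the flip contributes +1; sign now -1
(1921/317): 1921 mod 317 = 19, so (1921/317) = (19/317)
flip (19/317) -> (317/19): both odd, 19 mod 4 = 3, 317 mod 4 = 1, so the flip contributes +1; sign now -1
(317/19): 317 mod 19 = 13, so (317/19) = (13/19)
flip (13/19) -> (19/13): both odd, 13 mod 4 = 1, 19 mod 4 = 3, so the flip contributes +1; sign now -1
(19/13): 19 mod 13 = 6, so (19/13) = (6/13)
factor out 2^1: 6 = 2^1·3; with 13 mod 8 = 5, (2/13) = -1; sign now +1; continue with (3/13)
flip (3/13) -> (13/3): both odd, 3 mod 4 = 3, 13 mod 4 = 1, so the flip contributes +1; sign now +1
(13/3): 13 mod 3 = 1, so (13/3) = (1/3)
reached (1/3) = 1, so the symbol is +1

1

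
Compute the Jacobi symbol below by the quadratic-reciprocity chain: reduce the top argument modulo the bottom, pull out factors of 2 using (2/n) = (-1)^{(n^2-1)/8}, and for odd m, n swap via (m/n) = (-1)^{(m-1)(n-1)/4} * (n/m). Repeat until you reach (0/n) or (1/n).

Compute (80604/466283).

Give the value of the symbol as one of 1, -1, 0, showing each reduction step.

80604 = 2^2·20151; (2/466283) = -1 since 466283 mod 8 = 3, so (80604/466283) = (-1)^2·(20151/466283); sign now +1
reciprocity: (20151/466283) = -1·(466283/20151) since 20151 mod 4 = 3, 466283 mod 4 = 3; sign now -1
(466283/20151) = (2810/20151)   [reduce mod 20151]
2810 = 2^1·1405; (2/20151) = +1 since 20151 mod 8 = 7, so (2810/20151) = (+1)^1·(1405/20151); sign now -1
reciprocity: (1405/20151) = +1·(20151/1405) since 1405 mod 4 = 1, 20151 mod 4 = 3; sign now -1
(20151/1405) = (481/1405)   [reduce mod 1405]
reciprocity: (481/1405) = +1·(1405/481) since 481 mod 4 = 1, 1405 mod 4 = 1; sign now -1
(1405/481) = (443/481)   [reduce mod 481]
reciprocity: (443/481) = +1·(481/443) since 443 mod 4 = 3, 481 mod 4 = 1; sign now -1
(481/443) = (38/443)   [reduce mod 443]
38 = 2^1·19; (2/443) = -1 since 443 mod 8 = 3, so (38/443) = (-1)^1·(19/443); sign now +1
reciprocity: (19/443) = -1·(443/19) since 19 mod 4 = 3, 443 mod 4 = 3; sign now -1
(443/19) = (6/19)   [reduce mod 19]
6 = 2^1·3; (2/19) = -1 since 19 mod 8 = 3, so (6/19) = (-1)^1·(3/19); sign now +1
reciprocity: (3/19) = -1·(19/3) since 3 mod 4 = 3, 19 mod 4 = 3; sign now -1
(19/3) = (1/3)   [reduce mod 3]
(1/3) = 1; final value = sign = -1

-1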